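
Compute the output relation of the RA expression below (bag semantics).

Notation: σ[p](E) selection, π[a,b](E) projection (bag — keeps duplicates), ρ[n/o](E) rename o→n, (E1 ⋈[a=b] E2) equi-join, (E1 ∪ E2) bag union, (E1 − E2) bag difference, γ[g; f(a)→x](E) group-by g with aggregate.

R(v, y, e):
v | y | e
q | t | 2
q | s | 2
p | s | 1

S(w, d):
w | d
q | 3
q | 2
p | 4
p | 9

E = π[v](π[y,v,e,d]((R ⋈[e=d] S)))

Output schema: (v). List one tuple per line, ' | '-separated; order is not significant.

Stepwise |·|:
  R → 3
  S → 4
  (R ⋈[e=d] S) → 2
  π[y,v,e,d]((R ⋈[e=d] S)) → 2
  π[v](π[y,v,e,d]((R ⋈[e=d] S))) → 2

== RESULT ==
v
q
q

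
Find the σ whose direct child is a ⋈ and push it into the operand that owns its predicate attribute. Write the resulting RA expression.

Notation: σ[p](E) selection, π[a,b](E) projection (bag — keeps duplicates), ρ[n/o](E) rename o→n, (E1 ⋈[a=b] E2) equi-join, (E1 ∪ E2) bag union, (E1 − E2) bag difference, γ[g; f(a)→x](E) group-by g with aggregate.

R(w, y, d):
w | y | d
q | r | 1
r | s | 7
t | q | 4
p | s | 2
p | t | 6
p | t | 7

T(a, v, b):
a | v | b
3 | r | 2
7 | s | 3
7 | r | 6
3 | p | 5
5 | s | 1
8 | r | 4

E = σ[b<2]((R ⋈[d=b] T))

σ filters on b, owned by the right side.
E' = (R ⋈[d=b] σ[b<2](T))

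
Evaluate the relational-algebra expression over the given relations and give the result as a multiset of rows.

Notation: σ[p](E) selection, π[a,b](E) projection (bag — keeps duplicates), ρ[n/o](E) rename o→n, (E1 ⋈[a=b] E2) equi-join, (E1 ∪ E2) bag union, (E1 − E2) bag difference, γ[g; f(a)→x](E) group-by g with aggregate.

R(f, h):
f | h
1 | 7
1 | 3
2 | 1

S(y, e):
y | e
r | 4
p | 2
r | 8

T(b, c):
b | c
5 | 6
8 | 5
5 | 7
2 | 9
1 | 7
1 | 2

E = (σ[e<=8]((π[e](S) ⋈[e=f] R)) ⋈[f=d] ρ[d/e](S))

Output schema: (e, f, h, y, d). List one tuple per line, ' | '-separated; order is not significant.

Stepwise |·|:
  S → 3
  π[e](S) → 3
  R → 3
  (π[e](S) ⋈[e=f] R) → 1
  σ[e<=8]((π[e](S) ⋈[e=f] R)) → 1
  S → 3
  ρ[d/e](S) → 3
  (σ[e<=8]((π[e](S) ⋈[e=f] R)) ⋈[f=d] ρ[d/e](S)) → 1

== RESULT ==
e | f | h | y | d
2 | 2 | 1 | p | 2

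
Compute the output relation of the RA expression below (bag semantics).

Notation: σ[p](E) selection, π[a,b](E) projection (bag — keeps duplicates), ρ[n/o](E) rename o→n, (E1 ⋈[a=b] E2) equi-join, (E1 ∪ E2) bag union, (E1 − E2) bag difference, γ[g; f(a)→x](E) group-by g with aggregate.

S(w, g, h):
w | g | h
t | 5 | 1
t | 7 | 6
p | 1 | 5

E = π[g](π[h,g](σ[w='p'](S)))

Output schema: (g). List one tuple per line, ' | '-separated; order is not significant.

Subexpression sizes:
  S → 3
  σ[w='p'](S) → 1
  π[h,g](σ[w='p'](S)) → 1
  π[g](π[h,g](σ[w='p'](S))) → 1

== RESULT ==
g
1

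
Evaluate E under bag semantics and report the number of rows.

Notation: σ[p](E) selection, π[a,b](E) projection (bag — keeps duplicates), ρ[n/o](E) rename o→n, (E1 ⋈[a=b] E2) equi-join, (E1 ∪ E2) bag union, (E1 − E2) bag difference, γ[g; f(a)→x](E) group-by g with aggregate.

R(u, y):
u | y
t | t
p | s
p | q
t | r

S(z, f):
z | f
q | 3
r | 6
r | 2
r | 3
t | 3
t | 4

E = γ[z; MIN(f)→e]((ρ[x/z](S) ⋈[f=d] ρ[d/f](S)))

Subexpression sizes:
  S → 6
  ρ[x/z](S) → 6
  S → 6
  ρ[d/f](S) → 6
  (ρ[x/z](S) ⋈[f=d] ρ[d/f](S)) → 12
  γ[z; MIN(f)→e]((ρ[x/z](S) ⋈[f=d] ρ[d/f](S))) → 3

|E| = 3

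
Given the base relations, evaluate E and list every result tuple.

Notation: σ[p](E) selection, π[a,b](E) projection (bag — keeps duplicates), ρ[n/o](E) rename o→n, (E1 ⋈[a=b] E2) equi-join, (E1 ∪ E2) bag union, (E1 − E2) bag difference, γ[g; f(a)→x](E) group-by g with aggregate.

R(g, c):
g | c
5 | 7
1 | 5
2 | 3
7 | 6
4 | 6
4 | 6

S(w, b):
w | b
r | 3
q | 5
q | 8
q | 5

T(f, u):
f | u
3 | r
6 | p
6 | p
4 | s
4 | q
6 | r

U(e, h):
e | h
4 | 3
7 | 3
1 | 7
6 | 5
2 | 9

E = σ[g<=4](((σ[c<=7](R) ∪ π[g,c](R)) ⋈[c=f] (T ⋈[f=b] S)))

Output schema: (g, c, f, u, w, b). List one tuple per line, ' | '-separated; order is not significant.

Row counts bottom-up:
  R → 6
  σ[c<=7](R) → 6
  R → 6
  π[g,c](R) → 6
  (σ[c<=7](R) ∪ π[g,c](R)) → 12
  T → 6
  S → 4
  (T ⋈[f=b] S) → 1
  ((σ[c<=7](R) ∪ π[g,c](R)) ⋈[c=f] (T ⋈[f=b] S)) → 2
  σ[g<=4](((σ[c<=7](R) ∪ π[g,c](R)) ⋈[c=f] (T ⋈[f=b] S))) → 2

== RESULT ==
g | c | f | u | w | b
2 | 3 | 3 | r | r | 3
2 | 3 | 3 | r | r | 3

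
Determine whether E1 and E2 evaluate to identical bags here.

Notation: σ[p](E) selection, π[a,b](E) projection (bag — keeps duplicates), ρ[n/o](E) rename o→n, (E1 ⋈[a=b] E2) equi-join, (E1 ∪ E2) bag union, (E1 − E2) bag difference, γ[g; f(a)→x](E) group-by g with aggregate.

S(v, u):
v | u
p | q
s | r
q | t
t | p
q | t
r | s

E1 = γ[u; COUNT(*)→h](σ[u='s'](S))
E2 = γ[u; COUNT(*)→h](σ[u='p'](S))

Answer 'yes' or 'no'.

E1 subexpression sizes:
  S → 6
  σ[u='s'](S) → 1
  γ[u; COUNT(*)→h](σ[u='s'](S)) → 1
E2 subexpression sizes:
  S → 6
  σ[u='p'](S) → 1
  γ[u; COUNT(*)→h](σ[u='p'](S)) → 1

E1 result:
u | h
s | 1
E2 result:
u | h
p | 1
Witness: ('s', 1) appears 1× in E1 but 0× in E2.

no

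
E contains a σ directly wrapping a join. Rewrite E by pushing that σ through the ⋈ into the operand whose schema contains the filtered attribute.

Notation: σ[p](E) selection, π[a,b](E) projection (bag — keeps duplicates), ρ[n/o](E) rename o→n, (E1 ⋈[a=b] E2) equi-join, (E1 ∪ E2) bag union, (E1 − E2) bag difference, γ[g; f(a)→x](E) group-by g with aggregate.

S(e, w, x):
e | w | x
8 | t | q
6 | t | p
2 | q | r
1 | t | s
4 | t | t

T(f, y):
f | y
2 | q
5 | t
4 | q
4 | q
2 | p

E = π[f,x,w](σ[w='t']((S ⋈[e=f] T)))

σ filters on w, owned by the left side.
E' = π[f,x,w]((σ[w='t'](S) ⋈[e=f] T))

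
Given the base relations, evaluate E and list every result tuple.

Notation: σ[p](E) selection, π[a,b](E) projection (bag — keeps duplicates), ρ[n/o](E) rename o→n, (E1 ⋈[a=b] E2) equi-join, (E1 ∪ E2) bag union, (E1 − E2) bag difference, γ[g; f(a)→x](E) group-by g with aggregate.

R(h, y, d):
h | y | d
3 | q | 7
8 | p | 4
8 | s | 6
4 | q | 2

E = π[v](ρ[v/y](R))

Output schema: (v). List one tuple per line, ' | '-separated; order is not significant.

Subexpression sizes:
  R → 4
  ρ[v/y](R) → 4
  π[v](ρ[v/y](R)) → 4

== RESULT ==
v
p
q
q
s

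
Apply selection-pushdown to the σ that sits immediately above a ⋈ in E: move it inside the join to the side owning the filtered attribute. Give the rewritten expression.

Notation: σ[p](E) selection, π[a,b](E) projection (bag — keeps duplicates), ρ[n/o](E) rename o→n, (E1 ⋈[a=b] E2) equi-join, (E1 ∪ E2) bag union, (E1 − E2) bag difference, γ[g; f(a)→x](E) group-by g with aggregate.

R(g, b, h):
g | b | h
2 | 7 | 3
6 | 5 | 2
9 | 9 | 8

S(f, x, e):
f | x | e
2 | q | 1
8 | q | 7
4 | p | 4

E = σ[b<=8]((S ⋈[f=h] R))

σ filters on b, owned by the right side.
E' = (S ⋈[f=h] σ[b<=8](R))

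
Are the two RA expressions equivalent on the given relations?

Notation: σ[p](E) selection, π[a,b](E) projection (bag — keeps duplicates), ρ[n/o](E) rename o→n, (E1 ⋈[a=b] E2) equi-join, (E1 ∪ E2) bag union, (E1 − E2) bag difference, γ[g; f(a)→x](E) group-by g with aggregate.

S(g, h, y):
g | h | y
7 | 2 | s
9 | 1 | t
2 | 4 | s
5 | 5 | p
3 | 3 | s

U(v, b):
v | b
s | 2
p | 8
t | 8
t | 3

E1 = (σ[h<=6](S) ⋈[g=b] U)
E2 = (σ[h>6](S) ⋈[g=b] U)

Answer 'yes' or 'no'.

E1 per-node cardinality:
  S → 5
  σ[h<=6](S) → 5
  U → 4
  (σ[h<=6](S) ⋈[g=b] U) → 2
E2 per-node cardinality:
  S → 5
  σ[h>6](S) → 0
  U → 4
  (σ[h>6](S) ⋈[g=b] U) → 0

E1 result:
g | h | y | v | b
2 | 4 | s | s | 2
3 | 3 | s | t | 3
E2 result:
g | h | y | v | b
(0 rows)
Witness: (2, 4, 's', 's', 2) appears 1× in E1 but 0× in E2.

no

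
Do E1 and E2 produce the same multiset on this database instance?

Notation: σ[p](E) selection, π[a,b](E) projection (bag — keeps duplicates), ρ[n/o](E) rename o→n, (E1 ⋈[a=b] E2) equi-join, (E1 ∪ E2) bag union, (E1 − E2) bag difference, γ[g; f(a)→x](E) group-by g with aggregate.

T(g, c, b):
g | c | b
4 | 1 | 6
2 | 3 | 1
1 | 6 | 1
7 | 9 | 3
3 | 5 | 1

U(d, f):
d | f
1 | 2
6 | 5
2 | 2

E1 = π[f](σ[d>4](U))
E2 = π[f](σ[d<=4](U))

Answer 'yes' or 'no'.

E1 stepwise |·|:
  U → 3
  σ[d>4](U) → 1
  π[f](σ[d>4](U)) → 1
E2 stepwise |·|:
  U → 3
  σ[d<=4](U) → 2
  π[f](σ[d<=4](U)) → 2

E1 result:
f
5
E2 result:
f
2
2
Witness: (2,) appears 0× in E1 but 2× in E2.

no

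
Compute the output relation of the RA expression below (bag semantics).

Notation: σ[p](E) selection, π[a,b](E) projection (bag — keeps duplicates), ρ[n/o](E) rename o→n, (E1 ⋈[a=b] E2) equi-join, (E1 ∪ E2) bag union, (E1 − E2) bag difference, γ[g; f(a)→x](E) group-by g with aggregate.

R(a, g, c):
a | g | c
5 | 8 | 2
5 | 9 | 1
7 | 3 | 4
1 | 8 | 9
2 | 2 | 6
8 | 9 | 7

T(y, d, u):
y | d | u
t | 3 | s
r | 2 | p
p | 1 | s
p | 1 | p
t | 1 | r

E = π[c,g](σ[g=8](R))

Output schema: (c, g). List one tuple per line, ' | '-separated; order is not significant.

Stepwise |·|:
  R → 6
  σ[g=8](R) → 2
  π[c,g](σ[g=8](R)) → 2

== RESULT ==
c | g
2 | 8
9 | 8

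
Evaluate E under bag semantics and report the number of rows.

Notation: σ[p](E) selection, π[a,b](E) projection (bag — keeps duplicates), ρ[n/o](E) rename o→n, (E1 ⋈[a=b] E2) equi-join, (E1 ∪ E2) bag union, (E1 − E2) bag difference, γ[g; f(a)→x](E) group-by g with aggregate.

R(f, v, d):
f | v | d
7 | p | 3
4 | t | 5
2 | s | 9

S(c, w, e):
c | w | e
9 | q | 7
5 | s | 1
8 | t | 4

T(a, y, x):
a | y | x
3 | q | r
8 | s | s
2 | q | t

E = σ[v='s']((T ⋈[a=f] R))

Row counts bottom-up:
  T → 3
  R → 3
  (T ⋈[a=f] R) → 1
  σ[v='s']((T ⋈[a=f] R)) → 1

|E| = 1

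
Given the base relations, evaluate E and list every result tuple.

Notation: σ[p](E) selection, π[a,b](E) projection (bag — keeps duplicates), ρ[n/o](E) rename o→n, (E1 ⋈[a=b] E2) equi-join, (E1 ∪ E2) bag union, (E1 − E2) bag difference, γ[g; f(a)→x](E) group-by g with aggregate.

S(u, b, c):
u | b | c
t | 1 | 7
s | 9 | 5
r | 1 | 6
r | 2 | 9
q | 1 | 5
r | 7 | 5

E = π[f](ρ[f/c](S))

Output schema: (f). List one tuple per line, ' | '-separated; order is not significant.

Per-node cardinality:
  S → 6
  ρ[f/c](S) → 6
  π[f](ρ[f/c](S)) → 6

== RESULT ==
f
5
5
5
6
7
9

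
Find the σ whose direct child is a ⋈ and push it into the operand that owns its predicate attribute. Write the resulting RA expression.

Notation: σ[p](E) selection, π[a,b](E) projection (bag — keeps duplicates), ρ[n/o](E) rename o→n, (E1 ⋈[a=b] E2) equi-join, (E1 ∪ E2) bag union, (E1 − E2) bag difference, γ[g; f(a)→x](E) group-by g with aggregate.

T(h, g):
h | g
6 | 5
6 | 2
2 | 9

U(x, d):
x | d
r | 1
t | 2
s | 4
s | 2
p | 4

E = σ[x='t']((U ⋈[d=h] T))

σ filters on x, owned by the left side.
E' = (σ[x='t'](U) ⋈[d=h] T)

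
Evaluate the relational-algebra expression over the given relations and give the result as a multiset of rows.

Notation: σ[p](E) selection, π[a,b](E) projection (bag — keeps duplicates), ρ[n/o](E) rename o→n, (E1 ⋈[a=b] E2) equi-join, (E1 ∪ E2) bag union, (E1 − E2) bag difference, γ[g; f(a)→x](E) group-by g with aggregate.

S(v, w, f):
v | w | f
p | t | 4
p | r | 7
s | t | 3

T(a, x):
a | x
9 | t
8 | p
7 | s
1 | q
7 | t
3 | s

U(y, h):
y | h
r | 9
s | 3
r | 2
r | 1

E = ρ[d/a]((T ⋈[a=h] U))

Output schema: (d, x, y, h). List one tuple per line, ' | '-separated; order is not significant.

Subexpression sizes:
  T → 6
  U → 4
  (T ⋈[a=h] U) → 3
  ρ[d/a]((T ⋈[a=h] U)) → 3

== RESULT ==
d | x | y | h
1 | q | r | 1
3 | s | s | 3
9 | t | r | 9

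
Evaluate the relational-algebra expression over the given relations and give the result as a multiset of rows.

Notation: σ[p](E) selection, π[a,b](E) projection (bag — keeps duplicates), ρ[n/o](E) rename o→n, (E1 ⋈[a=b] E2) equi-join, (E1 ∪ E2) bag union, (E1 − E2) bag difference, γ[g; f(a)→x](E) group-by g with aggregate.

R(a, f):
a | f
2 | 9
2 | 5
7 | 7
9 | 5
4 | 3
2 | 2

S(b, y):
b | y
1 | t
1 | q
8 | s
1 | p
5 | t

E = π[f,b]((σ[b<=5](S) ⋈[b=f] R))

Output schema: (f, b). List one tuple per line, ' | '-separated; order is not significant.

Stepwise |·|:
  S → 5
  σ[b<=5](S) → 4
  R → 6
  (σ[b<=5](S) ⋈[b=f] R) → 2
  π[f,b]((σ[b<=5](S) ⋈[b=f] R)) → 2

== RESULT ==
f | b
5 | 5
5 | 5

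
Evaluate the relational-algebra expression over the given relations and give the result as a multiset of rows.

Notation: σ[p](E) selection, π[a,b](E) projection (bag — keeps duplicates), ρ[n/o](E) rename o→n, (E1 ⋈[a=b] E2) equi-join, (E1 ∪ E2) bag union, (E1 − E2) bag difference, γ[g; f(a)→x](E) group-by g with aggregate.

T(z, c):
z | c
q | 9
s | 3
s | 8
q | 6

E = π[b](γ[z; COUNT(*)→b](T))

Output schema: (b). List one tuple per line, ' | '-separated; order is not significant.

Subexpression sizes:
  T → 4
  γ[z; COUNT(*)→b](T) → 2
  π[b](γ[z; COUNT(*)→b](T)) → 2

== RESULT ==
b
2
2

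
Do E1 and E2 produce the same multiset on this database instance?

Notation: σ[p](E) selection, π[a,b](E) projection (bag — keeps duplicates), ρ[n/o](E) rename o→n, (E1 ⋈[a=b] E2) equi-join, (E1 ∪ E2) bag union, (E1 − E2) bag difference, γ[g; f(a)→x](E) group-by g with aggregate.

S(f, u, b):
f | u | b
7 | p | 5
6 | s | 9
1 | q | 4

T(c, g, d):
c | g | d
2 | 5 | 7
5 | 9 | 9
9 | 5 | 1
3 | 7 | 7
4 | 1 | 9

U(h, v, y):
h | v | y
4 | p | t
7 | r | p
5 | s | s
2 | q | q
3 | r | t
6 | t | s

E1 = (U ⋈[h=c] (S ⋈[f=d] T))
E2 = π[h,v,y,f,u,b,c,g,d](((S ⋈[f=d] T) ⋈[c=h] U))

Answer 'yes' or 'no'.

E1 row counts bottom-up:
  U → 6
  S → 3
  T → 5
  (S ⋈[f=d] T) → 3
  (U ⋈[h=c] (S ⋈[f=d] T)) → 2
E2 row counts bottom-up:
  S → 3
  T → 5
  (S ⋈[f=d] T) → 3
  U → 6
  ((S ⋈[f=d] T) ⋈[c=h] U) → 2
  π[h,v,y,f,u,b,c,g,d](((S ⋈[f=d] T) ⋈[c=h] U)) → 2

E1 and E2 produce the same multiset:
h | v | y | f | u | b | c | g | d
2 | q | q | 7 | p | 5 | 2 | 5 | 7
3 | r | t | 7 | p | 5 | 3 | 7 | 7

yes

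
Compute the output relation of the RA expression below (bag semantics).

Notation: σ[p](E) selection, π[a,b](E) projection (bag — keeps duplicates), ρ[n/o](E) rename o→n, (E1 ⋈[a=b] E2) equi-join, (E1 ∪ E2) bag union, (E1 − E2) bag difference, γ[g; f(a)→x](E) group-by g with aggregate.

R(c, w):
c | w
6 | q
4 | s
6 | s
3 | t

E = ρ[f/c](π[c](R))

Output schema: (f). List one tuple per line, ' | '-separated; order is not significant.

Stepwise |·|:
  R → 4
  π[c](R) → 4
  ρ[f/c](π[c](R)) → 4

== RESULT ==
f
3
4
6
6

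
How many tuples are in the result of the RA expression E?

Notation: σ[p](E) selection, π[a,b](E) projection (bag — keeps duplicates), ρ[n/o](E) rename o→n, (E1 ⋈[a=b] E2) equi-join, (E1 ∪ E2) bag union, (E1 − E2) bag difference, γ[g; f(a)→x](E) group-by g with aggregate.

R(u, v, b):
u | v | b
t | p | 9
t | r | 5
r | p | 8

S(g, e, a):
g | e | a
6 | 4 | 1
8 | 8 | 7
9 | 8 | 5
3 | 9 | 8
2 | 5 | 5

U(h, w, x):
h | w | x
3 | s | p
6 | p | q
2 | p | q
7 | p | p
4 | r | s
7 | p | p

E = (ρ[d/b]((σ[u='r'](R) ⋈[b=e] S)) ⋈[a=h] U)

Stepwise |·|:
  R → 3
  σ[u='r'](R) → 1
  S → 5
  (σ[u='r'](R) ⋈[b=e] S) → 2
  ρ[d/b]((σ[u='r'](R) ⋈[b=e] S)) → 2
  U → 6
  (ρ[d/b]((σ[u='r'](R) ⋈[b=e] S)) ⋈[a=h] U) → 2

|E| = 2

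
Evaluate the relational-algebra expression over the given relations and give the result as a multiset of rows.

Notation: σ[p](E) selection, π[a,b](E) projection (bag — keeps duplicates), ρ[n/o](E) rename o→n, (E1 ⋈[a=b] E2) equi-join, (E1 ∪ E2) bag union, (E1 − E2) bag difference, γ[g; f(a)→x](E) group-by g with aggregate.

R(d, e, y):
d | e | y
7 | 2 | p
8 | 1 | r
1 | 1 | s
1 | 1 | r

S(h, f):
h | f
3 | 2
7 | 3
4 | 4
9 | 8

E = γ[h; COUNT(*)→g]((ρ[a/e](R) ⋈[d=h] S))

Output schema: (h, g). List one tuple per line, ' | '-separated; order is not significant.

Row counts bottom-up:
  R → 4
  ρ[a/e](R) → 4
  S → 4
  (ρ[a/e](R) ⋈[d=h] S) → 1
  γ[h; COUNT(*)→g]((ρ[a/e](R) ⋈[d=h] S)) → 1

== RESULT ==
h | g
7 | 1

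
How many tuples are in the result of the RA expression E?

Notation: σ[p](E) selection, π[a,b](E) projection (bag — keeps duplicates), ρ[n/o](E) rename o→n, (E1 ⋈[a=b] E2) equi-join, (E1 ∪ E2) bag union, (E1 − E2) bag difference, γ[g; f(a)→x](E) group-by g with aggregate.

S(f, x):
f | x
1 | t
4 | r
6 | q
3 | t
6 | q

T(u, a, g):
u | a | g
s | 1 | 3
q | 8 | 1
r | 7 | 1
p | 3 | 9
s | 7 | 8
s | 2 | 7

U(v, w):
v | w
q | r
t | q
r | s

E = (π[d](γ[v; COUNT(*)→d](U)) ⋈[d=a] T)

Subexpression sizes:
  U → 3
  γ[v; COUNT(*)→d](U) → 3
  π[d](γ[v; COUNT(*)→d](U)) → 3
  T → 6
  (π[d](γ[v; COUNT(*)→d](U)) ⋈[d=a] T) → 3

|E| = 3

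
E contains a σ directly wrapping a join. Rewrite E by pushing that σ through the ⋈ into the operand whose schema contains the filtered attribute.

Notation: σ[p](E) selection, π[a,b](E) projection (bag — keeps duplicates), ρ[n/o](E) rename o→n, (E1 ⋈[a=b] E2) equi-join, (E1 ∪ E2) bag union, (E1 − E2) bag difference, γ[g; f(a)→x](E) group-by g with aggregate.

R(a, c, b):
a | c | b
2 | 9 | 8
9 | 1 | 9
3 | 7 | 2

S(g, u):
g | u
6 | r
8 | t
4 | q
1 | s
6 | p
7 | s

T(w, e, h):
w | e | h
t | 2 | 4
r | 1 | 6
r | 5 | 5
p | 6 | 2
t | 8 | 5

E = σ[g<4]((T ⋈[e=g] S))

σ filters on g, owned by the right side.
E' = (T ⋈[e=g] σ[g<4](S))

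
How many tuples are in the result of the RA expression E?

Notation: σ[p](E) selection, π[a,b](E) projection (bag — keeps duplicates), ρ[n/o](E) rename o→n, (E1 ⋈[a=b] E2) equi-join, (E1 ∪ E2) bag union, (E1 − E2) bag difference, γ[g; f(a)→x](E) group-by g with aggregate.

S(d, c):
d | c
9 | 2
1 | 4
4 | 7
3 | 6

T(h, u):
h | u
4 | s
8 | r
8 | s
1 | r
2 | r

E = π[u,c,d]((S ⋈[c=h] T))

Per-node cardinality:
  S → 4
  T → 5
  (S ⋈[c=h] T) → 2
  π[u,c,d]((S ⋈[c=h] T)) → 2

|E| = 2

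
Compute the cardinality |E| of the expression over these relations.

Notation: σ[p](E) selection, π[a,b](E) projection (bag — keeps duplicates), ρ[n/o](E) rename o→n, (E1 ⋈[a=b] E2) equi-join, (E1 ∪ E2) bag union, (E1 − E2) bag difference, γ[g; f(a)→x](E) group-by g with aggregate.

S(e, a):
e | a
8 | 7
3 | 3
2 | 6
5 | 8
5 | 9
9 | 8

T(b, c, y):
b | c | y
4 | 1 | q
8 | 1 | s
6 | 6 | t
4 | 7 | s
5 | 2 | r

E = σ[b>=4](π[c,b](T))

Per-node cardinality:
  T → 5
  π[c,b](T) → 5
  σ[b>=4](π[c,b](T)) → 5

|E| = 5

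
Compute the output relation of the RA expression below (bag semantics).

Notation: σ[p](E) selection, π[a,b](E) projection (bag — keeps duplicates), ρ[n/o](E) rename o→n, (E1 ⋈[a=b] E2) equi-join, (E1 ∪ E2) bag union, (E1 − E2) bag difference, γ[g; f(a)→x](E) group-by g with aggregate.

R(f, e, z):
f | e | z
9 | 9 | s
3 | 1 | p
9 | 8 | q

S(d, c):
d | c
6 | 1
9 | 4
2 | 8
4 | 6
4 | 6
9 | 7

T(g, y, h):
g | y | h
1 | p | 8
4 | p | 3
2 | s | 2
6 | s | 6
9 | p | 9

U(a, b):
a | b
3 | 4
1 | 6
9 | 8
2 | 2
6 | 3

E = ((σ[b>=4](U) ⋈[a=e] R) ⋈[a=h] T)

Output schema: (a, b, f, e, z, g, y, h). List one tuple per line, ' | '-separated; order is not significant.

Per-node cardinality:
  U → 5
  σ[b>=4](U) → 3
  R → 3
  (σ[b>=4](U) ⋈[a=e] R) → 2
  T → 5
  ((σ[b>=4](U) ⋈[a=e] R) ⋈[a=h] T) → 1

== RESULT ==
a | b | f | e | z | g | y | h
9 | 8 | 9 | 9 | s | 9 | p | 9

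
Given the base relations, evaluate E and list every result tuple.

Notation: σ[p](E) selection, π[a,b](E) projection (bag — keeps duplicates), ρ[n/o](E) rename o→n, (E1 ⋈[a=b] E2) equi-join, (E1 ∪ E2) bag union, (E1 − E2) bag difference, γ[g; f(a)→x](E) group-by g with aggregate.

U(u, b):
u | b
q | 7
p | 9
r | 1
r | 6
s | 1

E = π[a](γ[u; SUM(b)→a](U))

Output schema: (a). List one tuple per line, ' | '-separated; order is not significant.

Row counts bottom-up:
  U → 5
  γ[u; SUM(b)→a](U) → 4
  π[a](γ[u; SUM(b)→a](U)) → 4

== RESULT ==
a
1
7
7
9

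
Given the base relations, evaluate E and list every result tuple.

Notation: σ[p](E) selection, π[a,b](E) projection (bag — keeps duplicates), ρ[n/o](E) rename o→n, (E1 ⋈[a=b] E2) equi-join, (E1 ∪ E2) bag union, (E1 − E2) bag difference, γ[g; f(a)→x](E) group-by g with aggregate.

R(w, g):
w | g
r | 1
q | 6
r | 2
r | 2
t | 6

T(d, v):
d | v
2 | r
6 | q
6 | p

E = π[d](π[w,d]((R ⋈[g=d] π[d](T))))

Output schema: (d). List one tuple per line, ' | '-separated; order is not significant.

Row counts bottom-up:
  R → 5
  T → 3
  π[d](T) → 3
  (R ⋈[g=d] π[d](T)) → 6
  π[w,d]((R ⋈[g=d] π[d](T))) → 6
  π[d](π[w,d]((R ⋈[g=d] π[d](T)))) → 6

== RESULT ==
d
2
2
6
6
6
6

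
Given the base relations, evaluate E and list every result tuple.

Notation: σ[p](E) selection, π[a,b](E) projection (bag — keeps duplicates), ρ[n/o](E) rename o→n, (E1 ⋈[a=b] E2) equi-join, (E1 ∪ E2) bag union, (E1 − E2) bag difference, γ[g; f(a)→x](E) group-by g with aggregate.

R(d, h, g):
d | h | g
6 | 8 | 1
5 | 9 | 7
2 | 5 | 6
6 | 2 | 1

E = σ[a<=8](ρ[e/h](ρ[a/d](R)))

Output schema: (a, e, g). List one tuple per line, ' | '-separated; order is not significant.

Per-node cardinality:
  R → 4
  ρ[a/d](R) → 4
  ρ[e/h](ρ[a/d](R)) → 4
  σ[a<=8](ρ[e/h](ρ[a/d](R))) → 4

== RESULT ==
a | e | g
2 | 5 | 6
5 | 9 | 7
6 | 2 | 1
6 | 8 | 1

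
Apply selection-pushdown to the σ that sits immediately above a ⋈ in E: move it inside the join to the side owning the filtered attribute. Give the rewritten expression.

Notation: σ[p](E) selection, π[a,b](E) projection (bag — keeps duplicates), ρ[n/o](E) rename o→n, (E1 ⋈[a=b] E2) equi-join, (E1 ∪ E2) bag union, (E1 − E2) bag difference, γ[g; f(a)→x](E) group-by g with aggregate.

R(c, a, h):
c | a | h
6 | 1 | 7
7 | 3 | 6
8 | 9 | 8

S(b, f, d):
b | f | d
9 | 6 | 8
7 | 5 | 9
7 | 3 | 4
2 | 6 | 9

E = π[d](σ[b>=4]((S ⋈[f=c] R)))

σ filters on b, owned by the left side.
E' = π[d]((σ[b>=4](S) ⋈[f=c] R))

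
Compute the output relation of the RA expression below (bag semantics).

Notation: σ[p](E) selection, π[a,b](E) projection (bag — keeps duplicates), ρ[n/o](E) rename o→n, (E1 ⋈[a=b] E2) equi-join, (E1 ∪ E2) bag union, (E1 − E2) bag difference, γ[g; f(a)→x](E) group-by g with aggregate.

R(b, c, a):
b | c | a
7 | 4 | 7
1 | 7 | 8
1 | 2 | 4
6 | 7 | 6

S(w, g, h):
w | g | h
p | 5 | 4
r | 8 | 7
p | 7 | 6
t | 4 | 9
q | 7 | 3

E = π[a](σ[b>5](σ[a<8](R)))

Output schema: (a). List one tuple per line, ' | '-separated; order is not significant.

Stepwise |·|:
  R → 4
  σ[a<8](R) → 3
  σ[b>5](σ[a<8](R)) → 2
  π[a](σ[b>5](σ[a<8](R))) → 2

== RESULT ==
a
6
7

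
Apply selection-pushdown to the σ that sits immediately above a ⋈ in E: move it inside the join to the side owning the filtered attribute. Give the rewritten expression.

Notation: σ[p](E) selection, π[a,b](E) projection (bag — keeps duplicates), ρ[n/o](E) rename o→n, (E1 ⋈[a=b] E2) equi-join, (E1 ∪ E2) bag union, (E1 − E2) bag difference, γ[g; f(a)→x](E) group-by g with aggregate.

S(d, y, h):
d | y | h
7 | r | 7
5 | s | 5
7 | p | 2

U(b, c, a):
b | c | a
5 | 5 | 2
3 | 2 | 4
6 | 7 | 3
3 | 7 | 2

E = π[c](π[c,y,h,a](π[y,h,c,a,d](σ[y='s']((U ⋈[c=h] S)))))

σ filters on y, owned by the right side.
E' = π[c](π[c,y,h,a](π[y,h,c,a,d]((U ⋈[c=h] σ[y='s'](S)))))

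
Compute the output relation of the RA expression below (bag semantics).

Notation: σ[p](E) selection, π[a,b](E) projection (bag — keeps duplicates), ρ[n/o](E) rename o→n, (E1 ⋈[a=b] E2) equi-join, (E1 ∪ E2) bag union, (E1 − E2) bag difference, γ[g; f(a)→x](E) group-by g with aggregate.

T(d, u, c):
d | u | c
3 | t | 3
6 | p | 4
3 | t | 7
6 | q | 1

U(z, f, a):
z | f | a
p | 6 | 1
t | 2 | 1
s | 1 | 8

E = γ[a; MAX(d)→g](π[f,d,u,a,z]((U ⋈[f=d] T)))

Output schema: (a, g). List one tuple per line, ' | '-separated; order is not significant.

Per-node cardinality:
  U → 3
  T → 4
  (U ⋈[f=d] T) → 2
  π[f,d,u,a,z]((U ⋈[f=d] T)) → 2
  γ[a; MAX(d)→g](π[f,d,u,a,z]((U ⋈[f=d] T))) → 1

== RESULT ==
a | g
1 | 6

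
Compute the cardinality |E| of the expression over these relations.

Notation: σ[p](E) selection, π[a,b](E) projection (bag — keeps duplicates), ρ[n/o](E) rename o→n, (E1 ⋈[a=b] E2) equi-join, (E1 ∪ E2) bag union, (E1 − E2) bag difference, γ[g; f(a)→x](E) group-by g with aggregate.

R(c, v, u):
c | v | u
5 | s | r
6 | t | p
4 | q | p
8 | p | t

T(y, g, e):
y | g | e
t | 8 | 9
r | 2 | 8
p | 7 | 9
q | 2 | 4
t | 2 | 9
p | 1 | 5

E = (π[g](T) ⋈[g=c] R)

Row counts bottom-up:
  T → 6
  π[g](T) → 6
  R → 4
  (π[g](T) ⋈[g=c] R) → 1

|E| = 1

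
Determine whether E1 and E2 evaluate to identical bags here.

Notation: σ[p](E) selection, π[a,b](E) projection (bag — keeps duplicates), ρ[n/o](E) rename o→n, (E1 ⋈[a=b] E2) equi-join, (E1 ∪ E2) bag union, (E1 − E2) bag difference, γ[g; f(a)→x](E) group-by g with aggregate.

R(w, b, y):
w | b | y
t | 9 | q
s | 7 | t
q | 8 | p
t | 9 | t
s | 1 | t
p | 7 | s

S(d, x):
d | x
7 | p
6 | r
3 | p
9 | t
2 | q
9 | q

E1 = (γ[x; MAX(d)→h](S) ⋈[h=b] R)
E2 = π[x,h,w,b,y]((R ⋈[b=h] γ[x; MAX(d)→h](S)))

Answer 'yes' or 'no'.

E1 per-node cardinality:
  S → 6
  γ[x; MAX(d)→h](S) → 4
  R → 6
  (γ[x; MAX(d)→h](S) ⋈[h=b] R) → 6
E2 per-node cardinality:
  R → 6
  S → 6
  γ[x; MAX(d)→h](S) → 4
  (R ⋈[b=h] γ[x; MAX(d)→h](S)) → 6
  π[x,h,w,b,y]((R ⋈[b=h] γ[x; MAX(d)→h](S))) → 6

E1 and E2 produce the same multiset:
x | h | w | b | y
p | 7 | p | 7 | s
p | 7 | s | 7 | t
q | 9 | t | 9 | q
q | 9 | t | 9 | t
t | 9 | t | 9 | q
t | 9 | t | 9 | t

yes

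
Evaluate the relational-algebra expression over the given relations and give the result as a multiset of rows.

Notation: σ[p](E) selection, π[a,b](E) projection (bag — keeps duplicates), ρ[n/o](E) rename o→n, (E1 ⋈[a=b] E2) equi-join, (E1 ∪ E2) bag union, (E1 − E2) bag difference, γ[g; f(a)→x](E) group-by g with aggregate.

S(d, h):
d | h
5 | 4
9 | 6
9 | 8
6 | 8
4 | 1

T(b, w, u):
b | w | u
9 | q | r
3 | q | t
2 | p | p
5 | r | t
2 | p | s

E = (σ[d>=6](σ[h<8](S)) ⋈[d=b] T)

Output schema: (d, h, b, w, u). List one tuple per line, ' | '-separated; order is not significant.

Stepwise |·|:
  S → 5
  σ[h<8](S) → 3
  σ[d>=6](σ[h<8](S)) → 1
  T → 5
  (σ[d>=6](σ[h<8](S)) ⋈[d=b] T) → 1

== RESULT ==
d | h | b | w | u
9 | 6 | 9 | q | r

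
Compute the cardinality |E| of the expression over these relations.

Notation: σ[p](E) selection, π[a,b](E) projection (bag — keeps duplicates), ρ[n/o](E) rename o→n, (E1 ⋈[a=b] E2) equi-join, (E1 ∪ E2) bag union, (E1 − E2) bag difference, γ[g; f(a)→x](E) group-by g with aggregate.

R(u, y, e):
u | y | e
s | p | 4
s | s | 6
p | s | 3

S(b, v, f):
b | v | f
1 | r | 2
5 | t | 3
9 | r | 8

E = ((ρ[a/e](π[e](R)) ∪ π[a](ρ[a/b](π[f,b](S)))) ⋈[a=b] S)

Stepwise |·|:
  R → 3
  π[e](R) → 3
  ρ[a/e](π[e](R)) → 3
  S → 3
  π[f,b](S) → 3
  ρ[a/b](π[f,b](S)) → 3
  π[a](ρ[a/b](π[f,b](S))) → 3
  (ρ[a/e](π[e](R)) ∪ π[a](ρ[a/b](π[f,b](S)))) → 6
  S → 3
  ((ρ[a/e](π[e](R)) ∪ π[a](ρ[a/b](π[f,b](S)))) ⋈[a=b] S) → 3

|E| = 3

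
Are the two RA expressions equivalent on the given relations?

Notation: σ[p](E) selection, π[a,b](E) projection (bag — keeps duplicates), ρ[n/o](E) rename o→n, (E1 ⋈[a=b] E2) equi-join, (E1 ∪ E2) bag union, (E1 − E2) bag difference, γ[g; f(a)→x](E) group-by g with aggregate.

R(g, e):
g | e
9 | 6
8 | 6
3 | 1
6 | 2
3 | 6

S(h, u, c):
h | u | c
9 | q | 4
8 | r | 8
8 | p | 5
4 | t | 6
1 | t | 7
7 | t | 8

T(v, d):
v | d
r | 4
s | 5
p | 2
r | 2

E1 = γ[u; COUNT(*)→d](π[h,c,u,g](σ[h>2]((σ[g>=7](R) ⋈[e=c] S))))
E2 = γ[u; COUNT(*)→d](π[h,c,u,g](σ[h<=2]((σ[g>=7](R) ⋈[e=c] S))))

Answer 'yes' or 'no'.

E1 per-node cardinality:
  R → 5
  σ[g>=7](R) → 2
  S → 6
  (σ[g>=7](R) ⋈[e=c] S) → 2
  σ[h>2]((σ[g>=7](R) ⋈[e=c] S)) → 2
  π[h,c,u,g](σ[h>2]((σ[g>=7](R) ⋈[e=c] S))) → 2
  γ[u; COUNT(*)→d](π[h,c,u,g](σ[h>2]((σ[g>=7](R) ⋈[e=c] S)))) → 1
E2 per-node cardinality:
  R → 5
  σ[g>=7](R) → 2
  S → 6
  (σ[g>=7](R) ⋈[e=c] S) → 2
  σ[h<=2]((σ[g>=7](R) ⋈[e=c] S)) → 0
  π[h,c,u,g](σ[h<=2]((σ[g>=7](R) ⋈[e=c] S))) → 0
  γ[u; COUNT(*)→d](π[h,c,u,g](σ[h<=2]((σ[g>=7](R) ⋈[e=c] S)))) → 0

E1 result:
u | d
t | 2
E2 result:
u | d
(0 rows)
Witness: ('t', 2) appears 1× in E1 but 0× in E2.

no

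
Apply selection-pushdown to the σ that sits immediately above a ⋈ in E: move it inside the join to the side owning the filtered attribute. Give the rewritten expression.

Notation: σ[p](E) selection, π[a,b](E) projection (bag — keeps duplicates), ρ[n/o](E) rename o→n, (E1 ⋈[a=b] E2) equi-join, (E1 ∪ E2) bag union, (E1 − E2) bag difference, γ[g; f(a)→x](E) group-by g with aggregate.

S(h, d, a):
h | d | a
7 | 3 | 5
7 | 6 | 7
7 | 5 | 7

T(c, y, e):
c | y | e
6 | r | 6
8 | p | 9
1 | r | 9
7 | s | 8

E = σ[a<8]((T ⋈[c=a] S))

σ filters on a, owned by the right side.
E' = (T ⋈[c=a] σ[a<8](S))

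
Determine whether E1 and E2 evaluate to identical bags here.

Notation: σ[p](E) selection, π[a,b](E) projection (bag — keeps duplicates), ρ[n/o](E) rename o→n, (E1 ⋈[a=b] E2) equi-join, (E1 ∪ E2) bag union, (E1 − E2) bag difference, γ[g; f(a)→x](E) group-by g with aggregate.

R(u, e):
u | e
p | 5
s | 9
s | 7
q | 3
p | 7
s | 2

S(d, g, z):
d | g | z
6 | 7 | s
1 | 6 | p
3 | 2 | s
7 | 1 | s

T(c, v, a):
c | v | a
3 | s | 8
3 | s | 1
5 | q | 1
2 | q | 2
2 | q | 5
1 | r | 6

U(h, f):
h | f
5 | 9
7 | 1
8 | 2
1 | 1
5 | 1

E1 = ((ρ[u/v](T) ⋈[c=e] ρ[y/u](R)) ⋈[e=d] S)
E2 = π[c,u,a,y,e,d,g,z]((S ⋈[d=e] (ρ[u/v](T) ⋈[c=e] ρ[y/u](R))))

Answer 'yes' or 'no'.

E1 per-node cardinality:
  T → 6
  ρ[u/v](T) → 6
  R → 6
  ρ[y/u](R) → 6
  (ρ[u/v](T) ⋈[c=e] ρ[y/u](R)) → 5
  S → 4
  ((ρ[u/v](T) ⋈[c=e] ρ[y/u](R)) ⋈[e=d] S) → 2
E2 per-node cardinality:
  S → 4
  T → 6
  ρ[u/v](T) → 6
  R → 6
  ρ[y/u](R) → 6
  (ρ[u/v](T) ⋈[c=e] ρ[y/u](R)) → 5
  (S ⋈[d=e] (ρ[u/v](T) ⋈[c=e] ρ[y/u](R))) → 2
  π[c,u,a,y,e,d,g,z]((S ⋈[d=e] (ρ[u/v](T) ⋈[c=e] ρ[y/u](R)))) → 2

E1 and E2 produce the same multiset:
c | u | a | y | e | d | g | z
3 | s | 1 | q | 3 | 3 | 2 | s
3 | s | 8 | q | 3 | 3 | 2 | s

yes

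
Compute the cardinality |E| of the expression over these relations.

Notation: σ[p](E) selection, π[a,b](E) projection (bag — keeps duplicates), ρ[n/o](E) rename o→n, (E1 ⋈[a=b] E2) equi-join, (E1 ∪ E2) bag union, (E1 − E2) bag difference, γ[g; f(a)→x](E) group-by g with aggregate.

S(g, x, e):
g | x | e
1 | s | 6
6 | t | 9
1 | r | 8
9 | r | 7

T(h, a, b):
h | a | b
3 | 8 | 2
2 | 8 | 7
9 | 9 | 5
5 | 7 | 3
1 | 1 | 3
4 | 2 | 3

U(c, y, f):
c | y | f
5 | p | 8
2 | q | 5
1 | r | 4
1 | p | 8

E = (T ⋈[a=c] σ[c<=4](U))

Row counts bottom-up:
  T → 6
  U → 4
  σ[c<=4](U) → 3
  (T ⋈[a=c] σ[c<=4](U)) → 3

|E| = 3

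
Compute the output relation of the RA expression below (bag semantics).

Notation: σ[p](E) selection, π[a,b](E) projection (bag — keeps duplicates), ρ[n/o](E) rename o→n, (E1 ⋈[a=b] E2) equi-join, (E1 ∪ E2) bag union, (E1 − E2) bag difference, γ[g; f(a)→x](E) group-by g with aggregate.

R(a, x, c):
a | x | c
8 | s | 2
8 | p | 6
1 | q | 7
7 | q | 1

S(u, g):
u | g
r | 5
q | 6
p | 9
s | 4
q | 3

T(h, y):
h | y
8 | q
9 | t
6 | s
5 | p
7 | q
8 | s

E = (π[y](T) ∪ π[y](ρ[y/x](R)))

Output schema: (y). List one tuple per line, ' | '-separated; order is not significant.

Per-node cardinality:
  T → 6
  π[y](T) → 6
  R → 4
  ρ[y/x](R) → 4
  π[y](ρ[y/x](R)) → 4
  (π[y](T) ∪ π[y](ρ[y/x](R))) → 10

== RESULT ==
y
p
p
q
q
q
q
s
s
s
t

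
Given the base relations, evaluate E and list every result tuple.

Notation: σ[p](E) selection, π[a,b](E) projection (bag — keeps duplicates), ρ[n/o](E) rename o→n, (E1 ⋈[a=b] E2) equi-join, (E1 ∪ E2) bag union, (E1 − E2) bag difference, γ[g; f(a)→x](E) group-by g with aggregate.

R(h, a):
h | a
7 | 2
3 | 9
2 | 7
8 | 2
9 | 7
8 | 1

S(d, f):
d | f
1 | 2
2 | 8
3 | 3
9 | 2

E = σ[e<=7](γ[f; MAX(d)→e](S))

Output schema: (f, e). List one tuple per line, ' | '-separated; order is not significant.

Row counts bottom-up:
  S → 4
  γ[f; MAX(d)→e](S) → 3
  σ[e<=7](γ[f; MAX(d)→e](S)) → 2

== RESULT ==
f | e
3 | 3
8 | 2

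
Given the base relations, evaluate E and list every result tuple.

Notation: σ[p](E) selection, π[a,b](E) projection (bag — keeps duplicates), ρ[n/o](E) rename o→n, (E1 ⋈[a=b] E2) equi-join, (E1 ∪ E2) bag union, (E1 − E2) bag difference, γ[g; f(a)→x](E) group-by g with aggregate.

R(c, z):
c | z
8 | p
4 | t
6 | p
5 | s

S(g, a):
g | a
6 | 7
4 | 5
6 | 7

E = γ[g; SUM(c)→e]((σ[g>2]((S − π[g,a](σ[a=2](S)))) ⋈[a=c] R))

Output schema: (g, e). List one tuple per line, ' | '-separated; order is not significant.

Row counts bottom-up:
  S → 3
  S → 3
  σ[a=2](S) → 0
  π[g,a](σ[a=2](S)) → 0
  (S − π[g,a](σ[a=2](S))) → 3
  σ[g>2]((S − π[g,a](σ[a=2](S)))) → 3
  R → 4
  (σ[g>2]((S − π[g,a](σ[a=2](S)))) ⋈[a=c] R) → 1
  γ[g; SUM(c)→e]((σ[g>2]((S − π[g,a](σ[a=2](S)))) ⋈[a=c] R)) → 1

== RESULT ==
g | e
4 | 5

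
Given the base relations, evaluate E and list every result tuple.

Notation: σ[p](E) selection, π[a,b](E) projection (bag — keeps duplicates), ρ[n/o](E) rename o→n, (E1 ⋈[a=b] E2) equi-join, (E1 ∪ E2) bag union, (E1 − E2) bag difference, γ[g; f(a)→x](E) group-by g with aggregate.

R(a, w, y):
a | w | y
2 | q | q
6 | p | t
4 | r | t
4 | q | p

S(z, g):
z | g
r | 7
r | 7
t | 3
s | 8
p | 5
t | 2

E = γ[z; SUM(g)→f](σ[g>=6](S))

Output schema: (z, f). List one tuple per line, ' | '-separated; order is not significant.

Per-node cardinality:
  S → 6
  σ[g>=6](S) → 3
  γ[z; SUM(g)→f](σ[g>=6](S)) → 2

== RESULT ==
z | f
r | 14
s | 8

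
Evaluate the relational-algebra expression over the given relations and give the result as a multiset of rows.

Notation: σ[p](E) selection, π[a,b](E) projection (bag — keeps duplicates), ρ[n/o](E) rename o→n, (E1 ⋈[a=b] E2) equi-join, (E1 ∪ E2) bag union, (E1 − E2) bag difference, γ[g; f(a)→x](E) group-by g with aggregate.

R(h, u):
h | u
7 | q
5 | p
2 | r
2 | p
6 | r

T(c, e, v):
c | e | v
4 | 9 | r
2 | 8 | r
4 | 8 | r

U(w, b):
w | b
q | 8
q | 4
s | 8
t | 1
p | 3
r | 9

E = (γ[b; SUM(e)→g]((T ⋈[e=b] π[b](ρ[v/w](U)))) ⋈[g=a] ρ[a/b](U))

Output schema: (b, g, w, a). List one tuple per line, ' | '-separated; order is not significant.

Row counts bottom-up:
  T → 3
  U → 6
  ρ[v/w](U) → 6
  π[b](ρ[v/w](U)) → 6
  (T ⋈[e=b] π[b](ρ[v/w](U))) → 5
  γ[b; SUM(e)→g]((T ⋈[e=b] π[b](ρ[v/w](U)))) → 2
  U → 6
  ρ[a/b](U) → 6
  (γ[b; SUM(e)→g]((T ⋈[e=b] π[b](ρ[v/w](U)))) ⋈[g=a] ρ[a/b](U)) → 1

== RESULT ==
b | g | w | a
9 | 9 | r | 9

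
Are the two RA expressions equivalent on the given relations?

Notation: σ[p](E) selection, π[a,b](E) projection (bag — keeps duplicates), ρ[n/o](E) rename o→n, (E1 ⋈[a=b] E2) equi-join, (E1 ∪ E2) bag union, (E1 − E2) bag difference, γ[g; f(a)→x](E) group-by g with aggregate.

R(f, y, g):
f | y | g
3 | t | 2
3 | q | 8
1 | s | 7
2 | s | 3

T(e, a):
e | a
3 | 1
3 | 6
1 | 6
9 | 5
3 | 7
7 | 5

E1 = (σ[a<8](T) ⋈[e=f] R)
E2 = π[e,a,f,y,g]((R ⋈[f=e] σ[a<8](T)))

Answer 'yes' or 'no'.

E1 subexpression sizes:
  T → 6
  σ[a<8](T) → 6
  R → 4
  (σ[a<8](T) ⋈[e=f] R) → 7
E2 subexpression sizes:
  R → 4
  T → 6
  σ[a<8](T) → 6
  (R ⋈[f=e] σ[a<8](T)) → 7
  π[e,a,f,y,g]((R ⋈[f=e] σ[a<8](T))) → 7

E1 and E2 produce the same multiset:
e | a | f | y | g
1 | 6 | 1 | s | 7
3 | 1 | 3 | q | 8
3 | 1 | 3 | t | 2
3 | 6 | 3 | q | 8
3 | 6 | 3 | t | 2
3 | 7 | 3 | q | 8
3 | 7 | 3 | t | 2

yes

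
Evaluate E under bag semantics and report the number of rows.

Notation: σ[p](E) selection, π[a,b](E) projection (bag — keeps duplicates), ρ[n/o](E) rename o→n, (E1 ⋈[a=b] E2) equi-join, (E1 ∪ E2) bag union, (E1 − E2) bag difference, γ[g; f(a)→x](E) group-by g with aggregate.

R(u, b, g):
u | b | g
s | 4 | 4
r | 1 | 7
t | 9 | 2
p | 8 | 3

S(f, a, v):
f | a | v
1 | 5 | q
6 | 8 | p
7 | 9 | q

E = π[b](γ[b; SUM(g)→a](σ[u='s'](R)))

Subexpression sizes:
  R → 4
  σ[u='s'](R) → 1
  γ[b; SUM(g)→a](σ[u='s'](R)) → 1
  π[b](γ[b; SUM(g)→a](σ[u='s'](R))) → 1

|E| = 1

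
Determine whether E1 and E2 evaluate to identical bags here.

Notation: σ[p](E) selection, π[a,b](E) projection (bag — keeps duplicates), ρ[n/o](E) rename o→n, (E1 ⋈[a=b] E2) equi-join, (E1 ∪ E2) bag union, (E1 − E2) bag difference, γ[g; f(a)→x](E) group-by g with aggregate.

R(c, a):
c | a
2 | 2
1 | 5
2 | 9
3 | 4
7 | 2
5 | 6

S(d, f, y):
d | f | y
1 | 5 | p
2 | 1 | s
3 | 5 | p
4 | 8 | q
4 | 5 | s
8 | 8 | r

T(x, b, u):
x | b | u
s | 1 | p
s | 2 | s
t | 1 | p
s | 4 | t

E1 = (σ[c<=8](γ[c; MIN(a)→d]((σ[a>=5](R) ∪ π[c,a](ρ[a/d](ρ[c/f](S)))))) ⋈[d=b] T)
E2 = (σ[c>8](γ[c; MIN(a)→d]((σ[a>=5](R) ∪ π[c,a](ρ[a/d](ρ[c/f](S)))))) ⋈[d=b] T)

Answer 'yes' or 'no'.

E1 stepwise |·|:
  R → 6
  σ[a>=5](R) → 3
  S → 6
  ρ[c/f](S) → 6
  ρ[a/d](ρ[c/f](S)) → 6
  π[c,a](ρ[a/d](ρ[c/f](S))) → 6
  (σ[a>=5](R) ∪ π[c,a](ρ[a/d](ρ[c/f](S)))) → 9
  γ[c; MIN(a)→d]((σ[a>=5](R) ∪ π[c,a](ρ[a/d](ρ[c/f](S))))) → 4
  σ[c<=8](γ[c; MIN(a)→d]((σ[a>=5](R) ∪ π[c,a](ρ[a/d](ρ[c/f](S)))))) → 4
  T → 4
  (σ[c<=8](γ[c; MIN(a)→d]((σ[a>=5](R) ∪ π[c,a](ρ[a/d](ρ[c/f](S)))))) ⋈[d=b] T) → 4
E2 stepwise |·|:
  R → 6
  σ[a>=5](R) → 3
  S → 6
  ρ[c/f](S) → 6
  ρ[a/d](ρ[c/f](S)) → 6
  π[c,a](ρ[a/d](ρ[c/f](S))) → 6
  (σ[a>=5](R) ∪ π[c,a](ρ[a/d](ρ[c/f](S)))) → 9
  γ[c; MIN(a)→d]((σ[a>=5](R) ∪ π[c,a](ρ[a/d](ρ[c/f](S))))) → 4
  σ[c>8](γ[c; MIN(a)→d]((σ[a>=5](R) ∪ π[c,a](ρ[a/d](ρ[c/f](S)))))) → 0
  T → 4
  (σ[c>8](γ[c; MIN(a)→d]((σ[a>=5](R) ∪ π[c,a](ρ[a/d](ρ[c/f](S)))))) ⋈[d=b] T) → 0

E1 result:
c | d | x | b | u
1 | 2 | s | 2 | s
5 | 1 | s | 1 | p
5 | 1 | t | 1 | p
8 | 4 | s | 4 | t
E2 result:
c | d | x | b | u
(0 rows)
Witness: (8, 4, 's', 4, 't') appears 1× in E1 but 0× in E2.

no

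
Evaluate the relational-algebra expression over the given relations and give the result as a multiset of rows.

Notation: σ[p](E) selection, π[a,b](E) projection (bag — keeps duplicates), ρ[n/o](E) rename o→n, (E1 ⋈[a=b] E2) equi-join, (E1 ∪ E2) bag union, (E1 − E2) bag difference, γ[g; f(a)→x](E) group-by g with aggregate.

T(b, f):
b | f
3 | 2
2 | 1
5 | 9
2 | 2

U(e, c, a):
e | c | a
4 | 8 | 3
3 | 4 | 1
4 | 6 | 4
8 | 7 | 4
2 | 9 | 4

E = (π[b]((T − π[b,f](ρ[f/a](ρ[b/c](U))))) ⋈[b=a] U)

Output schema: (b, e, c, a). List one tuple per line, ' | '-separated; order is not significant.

Stepwise |·|:
  T → 4
  U → 5
  ρ[b/c](U) → 5
  ρ[f/a](ρ[b/c](U)) → 5
  π[b,f](ρ[f/a](ρ[b/c](U))) → 5
  (T − π[b,f](ρ[f/a](ρ[b/c](U)))) → 4
  π[b]((T − π[b,f](ρ[f/a](ρ[b/c](U))))) → 4
  U → 5
  (π[b]((T − π[b,f](ρ[f/a](ρ[b/c](U))))) ⋈[b=a] U) → 1

== RESULT ==
b | e | c | a
3 | 4 | 8 | 3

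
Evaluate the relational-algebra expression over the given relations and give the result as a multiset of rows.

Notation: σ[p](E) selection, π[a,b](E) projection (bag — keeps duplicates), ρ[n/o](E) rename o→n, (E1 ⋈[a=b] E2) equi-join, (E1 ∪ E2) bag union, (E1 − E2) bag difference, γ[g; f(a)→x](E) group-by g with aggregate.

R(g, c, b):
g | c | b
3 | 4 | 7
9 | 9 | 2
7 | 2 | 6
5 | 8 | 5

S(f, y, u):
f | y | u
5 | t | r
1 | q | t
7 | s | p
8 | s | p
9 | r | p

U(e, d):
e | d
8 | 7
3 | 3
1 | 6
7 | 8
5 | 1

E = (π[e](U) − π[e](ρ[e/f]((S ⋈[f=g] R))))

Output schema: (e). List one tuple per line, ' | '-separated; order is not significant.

Subexpression sizes:
  U → 5
  π[e](U) → 5
  S → 5
  R → 4
  (S ⋈[f=g] R) → 3
  ρ[e/f]((S ⋈[f=g] R)) → 3
  π[e](ρ[e/f]((S ⋈[f=g] R))) → 3
  (π[e](U) − π[e](ρ[e/f]((S ⋈[f=g] R)))) → 3

== RESULT ==
e
1
3
8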